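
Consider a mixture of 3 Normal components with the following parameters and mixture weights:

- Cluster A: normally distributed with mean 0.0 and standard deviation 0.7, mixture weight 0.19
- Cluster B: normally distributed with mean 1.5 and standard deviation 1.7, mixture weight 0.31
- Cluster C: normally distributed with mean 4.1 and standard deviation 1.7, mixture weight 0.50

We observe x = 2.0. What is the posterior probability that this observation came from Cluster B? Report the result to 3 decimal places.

By Bayes' theorem, P(k | x) = π_k f_k(x) / Σ_j π_j f_j(x).
Evaluate each component's likelihood at the observed value:
  f_A = (1/(0.7·√(2π)))·exp(−(2.0−0.0)²/(2·0.7²)) = 0.569918·exp(-4.08163) = 0.00962014
  f_B = (1/(1.7·√(2π)))·exp(−(2.0−1.5)²/(2·1.7²)) = 0.234672·exp(-0.04325) = 0.224738
  f_C = (1/(1.7·√(2π)))·exp(−(2.0−4.1)²/(2·1.7²)) = 0.234672·exp(-0.76298) = 0.109422
Multiply by the mixture weights:
  π_A·f_A = 0.19 × 0.00962014 = 0.00182783
  π_B·f_B = 0.31 × 0.224738 = 0.0696688
  π_C·f_C = 0.50 × 0.109422 = 0.054711
Sum: 0.00182783 + 0.0696688 + 0.054711 = 0.126208
Responsibility of Cluster B: 0.0696688 / 0.126208 ≈ 0.552

0.552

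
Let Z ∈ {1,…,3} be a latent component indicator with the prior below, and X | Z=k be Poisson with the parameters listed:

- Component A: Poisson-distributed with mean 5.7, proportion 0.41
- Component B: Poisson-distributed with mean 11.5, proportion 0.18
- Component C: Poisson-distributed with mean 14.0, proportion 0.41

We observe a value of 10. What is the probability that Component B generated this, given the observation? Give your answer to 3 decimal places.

0.332

The responsibility of component k is P(Z=k) f_k(x) divided by Σ_j P(Z=j) f_j(x).
Evaluate each component's likelihood at the observed value:
  L_A = 0.0333816
  L_B = 0.112935
  L_C = 0.0662818
Unnormalised posteriors:
  P(Z=A)·L_A = 0.41 × 0.0333816 = 0.0136865
  P(Z=B)·L_B = 0.18 × 0.112935 = 0.0203283
  P(Z=C)·L_C = 0.41 × 0.0662818 = 0.0271756
Normaliser: 0.0136865 + 0.0203283 + 0.0271756 = 0.0611903
P(Component B | x) = 0.0203283 / 0.0611903 ≈ 0.332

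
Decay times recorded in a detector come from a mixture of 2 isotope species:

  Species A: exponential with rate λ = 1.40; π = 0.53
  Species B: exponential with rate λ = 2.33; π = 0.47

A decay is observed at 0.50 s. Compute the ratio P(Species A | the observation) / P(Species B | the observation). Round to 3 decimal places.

Only the two components matter; the odds are (π_i f_i(x)) / (π_j f_j(x)).
Component likelihoods at x = 0.50 s:
  L_A = 0.695219
  L_B = 0.72678
0.368466 / 0.341587 ≈ 1.079

1.079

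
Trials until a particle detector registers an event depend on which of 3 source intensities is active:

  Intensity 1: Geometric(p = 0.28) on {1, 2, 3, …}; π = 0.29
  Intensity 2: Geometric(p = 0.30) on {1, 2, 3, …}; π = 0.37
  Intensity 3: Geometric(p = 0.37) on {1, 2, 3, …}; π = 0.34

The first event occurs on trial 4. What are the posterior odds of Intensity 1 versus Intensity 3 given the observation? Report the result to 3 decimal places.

0.963

The posterior odds equal the prior odds times the likelihood ratio: (π_i/π_j)·(f_i(x)/f_j(x)).
Evaluate each component's likelihood at the observed value:
  f_1 = 0.28·(1−0.28)^3 = 0.28·0.373248 = 0.104509
  f_2 = 0.30·(1−0.30)^3 = 0.30·0.343 = 0.1029
  f_3 = 0.37·(1−0.37)^3 = 0.37·0.250047 = 0.0925174
Posterior odds = (π_1·f_1) / (π_3·f_3) = (0.29·0.104509) / (0.34·0.0925174) = 0.0303077 / 0.0314559 ≈ 0.963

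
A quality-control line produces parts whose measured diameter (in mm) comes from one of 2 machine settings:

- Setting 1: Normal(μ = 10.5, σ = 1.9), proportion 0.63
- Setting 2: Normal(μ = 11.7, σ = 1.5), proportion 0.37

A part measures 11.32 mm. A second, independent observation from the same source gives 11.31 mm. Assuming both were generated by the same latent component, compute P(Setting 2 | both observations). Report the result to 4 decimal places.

P(component k | x) = P(Z=k)·f_k(x) / marginal(x), where marginal(x) = Σ_j P(Z=j)·f_j(x).
Since both observations come from the same component, the likelihood for component k is f_k(x₁)·f_k(x₂).
  L_1 = [(1/(1.9·√(2π)))·exp(−(11.32−10.5)²/(2·1.9²)) = 0.209970·exp(-0.09313) = 0.191298] × [0.19173] = 0.0366777
  L_2 = [(1/(1.5·√(2π)))·exp(−(11.32−11.7)²/(2·1.5²)) = 0.265962·exp(-0.03209) = 0.257563] × [0.257122] = 0.0662251
Weight by the priors:
  P(Z=1)·L_1 = 0.63 × 0.0366777 = 0.0231069
  P(Z=2)·L_2 = 0.37 × 0.0662251 = 0.0245033
Marginal: 0.0231069 + 0.0245033 = 0.0476102
Responsibility of Setting 2: 0.0245033 / 0.0476102 ≈ 0.5147

0.5147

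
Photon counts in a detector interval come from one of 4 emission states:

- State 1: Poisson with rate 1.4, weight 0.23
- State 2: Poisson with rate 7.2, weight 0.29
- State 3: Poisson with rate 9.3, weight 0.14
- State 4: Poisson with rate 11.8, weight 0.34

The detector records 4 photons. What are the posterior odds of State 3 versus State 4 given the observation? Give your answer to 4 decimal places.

The posterior odds equal the prior odds times the likelihood ratio: (w_i/w_j)·(f_i(x)/f_j(x)).
Component likelihoods at x = 4 photons:
  f_1 = e^(−1.4)·1.4^4/4! = 0.039472
  f_2 = e^(−7.2)·7.2^4/4! = 0.0835985
  f_3 = e^(−9.3)·9.3^4/4! = 0.0284959
  f_4 = e^(−11.8)·11.8^4/4! = 0.00606236
0.00398942 / 0.0020612 ≈ 1.9355

1.9355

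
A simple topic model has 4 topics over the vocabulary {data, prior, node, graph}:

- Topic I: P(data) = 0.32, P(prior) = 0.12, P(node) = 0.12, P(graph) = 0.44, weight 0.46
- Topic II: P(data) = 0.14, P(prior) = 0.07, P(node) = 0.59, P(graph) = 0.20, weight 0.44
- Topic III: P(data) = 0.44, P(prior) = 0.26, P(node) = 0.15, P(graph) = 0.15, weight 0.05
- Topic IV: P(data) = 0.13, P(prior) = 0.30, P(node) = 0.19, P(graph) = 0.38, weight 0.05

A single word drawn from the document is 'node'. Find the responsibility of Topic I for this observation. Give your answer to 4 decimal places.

Apply Bayes' rule: the posterior for each component is proportional to its prior times its likelihood at x.
Component likelihoods at x = 'node':
  L_I = 0.12
  L_II = 0.59
  L_III = 0.15
  L_IV = 0.19
Multiply by the mixture weights:
  w_I·L_I = 0.46 × 0.12 = 0.0552
  w_II·L_II = 0.44 × 0.59 = 0.2596
  w_III·L_III = 0.05 × 0.15 = 0.0075
  w_IV·L_IV = 0.05 × 0.19 = 0.0095
Denominator: 0.0552 + 0.2596 + 0.0075 + 0.0095 = 0.3318
P(Topic I | 'node') ≈ 0.1664

0.1664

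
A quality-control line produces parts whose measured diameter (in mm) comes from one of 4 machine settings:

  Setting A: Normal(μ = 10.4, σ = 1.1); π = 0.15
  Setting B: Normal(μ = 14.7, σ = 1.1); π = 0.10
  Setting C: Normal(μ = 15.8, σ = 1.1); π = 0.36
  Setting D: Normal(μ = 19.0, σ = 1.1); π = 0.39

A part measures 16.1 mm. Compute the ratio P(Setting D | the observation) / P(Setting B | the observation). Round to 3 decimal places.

0.271

Posterior odds = (π_i f_i(x)) / (π_j f_j(x)); the normalising sum cancels.
Component likelihoods at x = 16.1 mm:
  L_A = (1/(1.1·√(2π)))·exp(−(16.1−10.4)²/(2·1.1²)) = 0.362675·exp(-13.42562) = 5.35605e-07
  L_B = (1/(1.1·√(2π)))·exp(−(16.1−14.7)²/(2·1.1²)) = 0.362675·exp(-0.80992) = 0.161352
  L_C = (1/(1.1·√(2π)))·exp(−(16.1−15.8)²/(2·1.1²)) = 0.362675·exp(-0.03719) = 0.349435
  L_D = (1/(1.1·√(2π)))·exp(−(16.1−19.0)²/(2·1.1²)) = 0.362675·exp(-3.47521) = 0.0112268
Posterior odds = (π_D·L_D) / (π_B·L_B) = (0.39·0.0112268) / (0.10·0.161352) = 0.00437844 / 0.0161352 ≈ 0.271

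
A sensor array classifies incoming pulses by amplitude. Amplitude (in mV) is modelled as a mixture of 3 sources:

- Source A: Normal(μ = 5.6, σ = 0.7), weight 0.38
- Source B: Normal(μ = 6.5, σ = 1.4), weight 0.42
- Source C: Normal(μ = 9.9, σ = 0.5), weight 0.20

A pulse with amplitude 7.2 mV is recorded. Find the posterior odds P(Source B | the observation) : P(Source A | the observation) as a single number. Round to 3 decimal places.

6.647

The posterior odds equal the prior odds times the likelihood ratio: (w_i/w_j)·(f_i(x)/f_j(x)).
Normal densities:
  L_A = (1/(0.7·√(2π)))·exp(−(7.2−5.6)²/(2·0.7²)) = 0.569918·exp(-2.61224) = 0.0418147
  L_B = (1/(1.4·√(2π)))·exp(−(7.2−6.5)²/(2·1.4²)) = 0.284959·exp(-0.12500) = 0.251475
  L_C = (1/(0.5·√(2π)))·exp(−(7.2−9.9)²/(2·0.5²)) = 0.797885·exp(-14.58000) = 3.71472e-07
Odds = (0.42/0.38) × (0.251475/0.0418147) = 1.10526 × 6.01405 ≈ 6.647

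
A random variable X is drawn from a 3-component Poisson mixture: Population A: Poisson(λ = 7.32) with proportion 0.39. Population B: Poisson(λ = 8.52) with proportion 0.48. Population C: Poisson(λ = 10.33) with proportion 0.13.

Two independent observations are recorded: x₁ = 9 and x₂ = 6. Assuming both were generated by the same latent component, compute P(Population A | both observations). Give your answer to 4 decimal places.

0.4483

Apply Bayes' rule: the posterior for each component is proportional to its prior times its likelihood at x.
Since both observations come from the same component, the likelihood for component k is f_k(x₁)·f_k(x₂).
  p_A = [e^(−7.32)·7.32^9/9! = 0.110103] × [0.141481] = 0.0155776
  p_B = [e^(−8.52)·8.52^9/9! = 0.130018] × [0.105954] = 0.0137759
  p_C = [e^(−10.33)·10.33^9/9! = 0.12047] × [0.0550817] = 0.00663568
Multiply by the mixture weights:
  w_A·p_A = 0.39 × 0.0155776 = 0.00607525
  w_B·p_B = 0.48 × 0.0137759 = 0.00661244
  w_C·p_C = 0.13 × 0.00663568 = 0.000862638
Evidence: 0.00607525 + 0.00661244 + 0.000862638 = 0.0135503
So the posterior for Population A is 0.00607525 / 0.0135503 ≈ 0.4483.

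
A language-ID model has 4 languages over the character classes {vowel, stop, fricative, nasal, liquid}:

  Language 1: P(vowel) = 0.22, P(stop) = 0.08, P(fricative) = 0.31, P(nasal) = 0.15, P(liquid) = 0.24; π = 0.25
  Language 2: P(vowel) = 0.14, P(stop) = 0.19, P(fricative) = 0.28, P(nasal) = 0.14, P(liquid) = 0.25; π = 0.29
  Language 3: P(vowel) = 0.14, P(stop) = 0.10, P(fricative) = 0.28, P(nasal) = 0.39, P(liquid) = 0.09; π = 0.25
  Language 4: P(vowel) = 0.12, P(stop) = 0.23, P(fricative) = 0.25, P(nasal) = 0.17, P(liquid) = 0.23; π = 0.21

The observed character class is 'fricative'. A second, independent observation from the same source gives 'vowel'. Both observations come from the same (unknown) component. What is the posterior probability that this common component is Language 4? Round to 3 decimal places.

P(component k | x) = π_k·f_k(x) / marginal(x), where marginal(x) = Σ_j π_j·f_j(x).
Since both observations come from the same component, the likelihood for component k is f_k(x₁)·f_k(x₂).
  f_1 = [P(fricative | comp) = 0.31] × [0.22] = 0.0682
  f_2 = [P(fricative | comp) = 0.28] × [0.14] = 0.0392
  f_3 = [P(fricative | comp) = 0.28] × [0.14] = 0.0392
  f_4 = [P(fricative | comp) = 0.25] × [0.12] = 0.03
Multiply by the mixture weights:
  π_1·f_1 = 0.25 × 0.0682 = 0.01705
  π_2·f_2 = 0.29 × 0.0392 = 0.011368
  π_3·f_3 = 0.25 × 0.0392 = 0.0098
  π_4·f_4 = 0.21 × 0.03 = 0.0063
Marginal: 0.01705 + 0.011368 + 0.0098 + 0.0063 = 0.044518
P(Language 4 | data) ≈ 0.142

0.142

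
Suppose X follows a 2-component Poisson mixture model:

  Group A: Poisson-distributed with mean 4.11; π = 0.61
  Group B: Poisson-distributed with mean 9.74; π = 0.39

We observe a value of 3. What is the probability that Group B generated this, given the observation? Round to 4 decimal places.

By Bayes' theorem, P(k | x) = π_k f_k(x) / Σ_j π_j f_j(x).
Evaluate each component's likelihood at the observed value:
  p_A = e^(−4.11)·4.11^3/3! = 0.189856
  p_B = e^(−9.74)·9.74^3/3! = 0.0090677
Prior × likelihood for each component:
  π_A·p_A = 0.61 × 0.189856 = 0.115812
  π_B·p_B = 0.39 × 0.0090677 = 0.0035364
Evidence: 0.115812 + 0.0035364 = 0.119348
So the posterior for Group B is 0.0035364 / 0.119348 ≈ 0.0296.

0.0296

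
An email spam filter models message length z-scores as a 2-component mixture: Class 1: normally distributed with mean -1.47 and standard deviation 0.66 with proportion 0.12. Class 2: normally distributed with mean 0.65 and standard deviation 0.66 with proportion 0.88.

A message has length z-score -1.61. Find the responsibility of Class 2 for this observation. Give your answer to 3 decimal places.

By Bayes' theorem, P(k | x) = π_k f_k(x) / Σ_j π_j f_j(x).
Normal densities:
  f_1 = 0.591011
  f_2 = 0.00171878
Multiply by the mixture weights:
  π_1·f_1 = 0.12 × 0.591011 = 0.0709213
  π_2·f_2 = 0.88 × 0.00171878 = 0.00151253
Marginal: 0.0709213 + 0.00151253 = 0.0724338
P(Class 2 | the observation) = 0.00151253 / 0.0724338 ≈ 0.021

0.021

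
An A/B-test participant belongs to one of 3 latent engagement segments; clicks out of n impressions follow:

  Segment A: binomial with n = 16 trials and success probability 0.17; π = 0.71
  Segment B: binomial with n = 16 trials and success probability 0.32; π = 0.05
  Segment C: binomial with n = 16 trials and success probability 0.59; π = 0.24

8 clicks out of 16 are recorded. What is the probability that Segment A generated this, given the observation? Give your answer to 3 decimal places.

0.035

P(component k | x) = P(Z=k)·f_k(x) / marginal(x), where marginal(x) = Σ_j P(Z=j)·f_j(x).
Binomial probabilities:
  p_A = C(16,8)·0.17^8·0.83^8 = 12870·6.97576e-07·0.225229 = 0.00202206
  p_B = C(16,8)·0.32^8·0.68^8 = 12870·0.000109951·0.0457163 = 0.0646919
  p_C = C(16,8)·0.59^8·0.41^8 = 12870·0.014683·0.000798493 = 0.150892
Prior × likelihood for each component:
  P(Z=A)·p_A = 0.71 × 0.00202206 = 0.00143566
  P(Z=B)·p_B = 0.05 × 0.0646919 = 0.00323459
  P(Z=C)·p_C = 0.24 × 0.150892 = 0.036214
Sum: 0.00143566 + 0.00323459 + 0.036214 = 0.0408843
Responsibility of Segment A: 0.00143566 / 0.0408843 ≈ 0.035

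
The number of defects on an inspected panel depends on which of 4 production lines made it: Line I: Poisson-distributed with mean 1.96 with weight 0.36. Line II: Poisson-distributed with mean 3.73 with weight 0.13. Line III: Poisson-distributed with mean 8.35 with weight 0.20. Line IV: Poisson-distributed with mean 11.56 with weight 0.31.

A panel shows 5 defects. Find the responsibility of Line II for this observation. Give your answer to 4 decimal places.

P(component k | x) = P(Z=k)·f_k(x) / marginal(x), where marginal(x) = Σ_j P(Z=j)·f_j(x).
Component likelihoods at x = 5 defects:
  L_I = e^(−1.96)·1.96^5/5! = 0.0339533
  L_II = e^(−3.73)·3.73^5/5! = 0.144359
  L_III = e^(−8.35)·8.35^5/5! = 0.0799636
  L_IV = e^(−11.56)·11.56^5/5! = 0.0164121
Multiply by the mixture weights:
  P(Z=I)·L_I = 0.36 × 0.0339533 = 0.0122232
  P(Z=II)·L_II = 0.13 × 0.144359 = 0.0187667
  P(Z=III)·L_III = 0.20 × 0.0799636 = 0.0159927
  P(Z=IV)·L_IV = 0.31 × 0.0164121 = 0.00508775
Denominator: 0.0122232 + 0.0187667 + 0.0159927 + 0.00508775 = 0.0520703
P(Line II | data) ≈ 0.3604

0.3604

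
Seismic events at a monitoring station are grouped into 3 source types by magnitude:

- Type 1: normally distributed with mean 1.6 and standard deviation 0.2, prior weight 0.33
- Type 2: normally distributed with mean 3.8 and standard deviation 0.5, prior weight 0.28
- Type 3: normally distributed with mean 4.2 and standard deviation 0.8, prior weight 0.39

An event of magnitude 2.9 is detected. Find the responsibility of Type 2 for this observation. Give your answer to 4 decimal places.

0.4598

By Bayes' theorem, P(k | x) = w_k f_k(x) / Σ_j w_j f_j(x).
Normal densities:
  f_1 = (1/(0.2·√(2π)))·exp(−(2.9−1.6)²/(2·0.2²)) = 1.994711·exp(-21.12500) = 1.33478e-09
  f_2 = (1/(0.5·√(2π)))·exp(−(2.9−3.8)²/(2·0.5²)) = 0.797885·exp(-1.62000) = 0.1579
  f_3 = (1/(0.8·√(2π)))·exp(−(2.9−4.2)²/(2·0.8²)) = 0.498678·exp(-1.32031) = 0.133173
Multiply by the mixture weights:
  w_1·f_1 = 0.33 × 1.33478e-09 = 4.40477e-10
  w_2·f_2 = 0.28 × 0.1579 = 0.0442121
  w_3·f_3 = 0.39 × 0.133173 = 0.0519374
Evidence: 4.40477e-10 + 0.0442121 + 0.0519374 = 0.0961495
So the posterior for Type 2 is 0.0442121 / 0.0961495 ≈ 0.4598.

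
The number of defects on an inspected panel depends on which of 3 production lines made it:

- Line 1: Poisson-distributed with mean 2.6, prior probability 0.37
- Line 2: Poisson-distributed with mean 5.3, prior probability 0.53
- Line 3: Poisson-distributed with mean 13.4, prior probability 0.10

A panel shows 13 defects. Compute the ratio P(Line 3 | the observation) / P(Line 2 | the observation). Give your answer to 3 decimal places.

Since P(k|x) ∝ π_k f_k(x), the posterior odds are π_i f_i(x) / (π_j f_j(x)).
Component likelihoods at x = 13 defects:
  p_1 = e^(−2.6)·2.6^13/13! = 2.95943e-06
  p_2 = e^(−5.3)·5.3^13/13! = 0.00208711
  p_3 = e^(−13.4)·13.4^13/13! = 0.109279
Posterior odds = (π_3·p_3) / (π_2·p_2) = (0.10·0.109279) / (0.53·0.00208711) = 0.0109279 / 0.00110617 ≈ 9.879

9.879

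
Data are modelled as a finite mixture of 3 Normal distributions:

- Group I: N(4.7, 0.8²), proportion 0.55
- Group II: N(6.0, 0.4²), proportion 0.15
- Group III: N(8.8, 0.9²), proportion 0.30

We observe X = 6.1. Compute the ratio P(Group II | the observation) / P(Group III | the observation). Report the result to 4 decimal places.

Posterior odds = (w_i f_i(x)) / (w_j f_j(x)); the normalising sum cancels.
Evaluate each component's likelihood at the observed value:
  L_I = (1/(0.8·√(2π)))·exp(−(6.1−4.7)²/(2·0.8²)) = 0.498678·exp(-1.53125) = 0.107847
  L_II = (1/(0.4·√(2π)))·exp(−(6.1−6.0)²/(2·0.4²)) = 0.997356·exp(-0.03125) = 0.96667
  L_III = (1/(0.9·√(2π)))·exp(−(6.1−8.8)²/(2·0.9²)) = 0.443269·exp(-4.50000) = 0.00492428
Odds = (0.15/0.30) × (0.96667/0.00492428) = 0.5 × 196.307 ≈ 98.1535

98.1535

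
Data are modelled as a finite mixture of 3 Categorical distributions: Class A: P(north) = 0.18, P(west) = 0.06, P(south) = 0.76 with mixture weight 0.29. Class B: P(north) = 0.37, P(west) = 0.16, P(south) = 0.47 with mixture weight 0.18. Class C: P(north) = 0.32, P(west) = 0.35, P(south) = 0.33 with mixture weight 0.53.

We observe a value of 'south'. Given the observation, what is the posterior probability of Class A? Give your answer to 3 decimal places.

The responsibility of component k is w_k f_k(x) divided by Σ_j w_j f_j(x).
Evaluate each component's likelihood at the observed value:
  f_A = 0.76
  f_B = 0.47
  f_C = 0.33
Unnormalised posteriors:
  w_A·f_A = 0.29 × 0.76 = 0.2204
  w_B·f_B = 0.18 × 0.47 = 0.0846
  w_C·f_C = 0.53 × 0.33 = 0.1749
Normaliser: 0.2204 + 0.0846 + 0.1749 = 0.4799
P(Class A | data) = 0.2204 / 0.4799 ≈ 0.459

0.459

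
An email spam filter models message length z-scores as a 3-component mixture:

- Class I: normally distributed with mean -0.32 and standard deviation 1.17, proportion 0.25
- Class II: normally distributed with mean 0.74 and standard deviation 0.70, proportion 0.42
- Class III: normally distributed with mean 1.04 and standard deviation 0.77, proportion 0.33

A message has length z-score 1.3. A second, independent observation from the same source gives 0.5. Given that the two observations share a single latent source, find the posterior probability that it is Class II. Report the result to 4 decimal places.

0.5575

P(component k | x) = P(Z=k)·f_k(x) / marginal(x), where marginal(x) = Σ_j P(Z=j)·f_j(x).
Since both observations come from the same component, the likelihood for component k is f_k(x₁)·f_k(x₂).
  L_I = [(1/(1.17·√(2π)))·exp(−(1.3−-0.32)²/(2·1.17²)) = 0.340976·exp(-0.95858) = 0.130743] × [0.266724] = 0.0348723
  L_II = [(1/(0.70·√(2π)))·exp(−(1.3−0.74)²/(2·0.70²)) = 0.569918·exp(-0.32000) = 0.413845] × [0.537386] = 0.222394
  L_III = [(1/(0.77·√(2π)))·exp(−(1.3−1.04)²/(2·0.77²)) = 0.518107·exp(-0.05701) = 0.489397] × [0.405156] = 0.198282
Unnormalised posteriors:
  P(Z=I)·L_I = 0.25 × 0.0348723 = 0.00871807
  P(Z=II)·L_II = 0.42 × 0.222394 = 0.0934057
  P(Z=III)·L_III = 0.33 × 0.198282 = 0.065433
Marginal: 0.00871807 + 0.0934057 + 0.065433 = 0.167557
So the posterior for Class II is 0.0934057 / 0.167557 ≈ 0.5575.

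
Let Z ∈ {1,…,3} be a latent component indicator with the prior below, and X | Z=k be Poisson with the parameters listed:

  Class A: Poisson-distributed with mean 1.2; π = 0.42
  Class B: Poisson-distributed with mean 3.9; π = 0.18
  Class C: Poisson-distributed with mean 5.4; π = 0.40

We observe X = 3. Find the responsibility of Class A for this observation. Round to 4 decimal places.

Posterior ∝ prior × likelihood, so P(k | x) ∝ π_k f_k(x); normalise over all components.
Poisson probabilities:
  p_A = e^(−1.2)·1.2^3/3! = 0.0867439
  p_B = e^(−3.9)·3.9^3/3! = 0.200122
  p_C = e^(−5.4)·5.4^3/3! = 0.118533
Multiply by the mixture weights:
  π_A·p_A = 0.42 × 0.0867439 = 0.0364325
  π_B·p_B = 0.18 × 0.200122 = 0.0360219
  π_C·p_C = 0.40 × 0.118533 = 0.0474133
Denominator: 0.0364325 + 0.0360219 + 0.0474133 = 0.119868
So the posterior for Class A is 0.0364325 / 0.119868 ≈ 0.3039.

0.3039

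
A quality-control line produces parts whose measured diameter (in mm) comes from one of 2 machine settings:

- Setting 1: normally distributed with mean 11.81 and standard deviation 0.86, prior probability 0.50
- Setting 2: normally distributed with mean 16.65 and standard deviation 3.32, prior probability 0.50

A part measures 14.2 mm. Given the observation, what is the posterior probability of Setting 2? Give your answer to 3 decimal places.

0.904

P(component k | x) = π_k·f_k(x) / marginal(x), where marginal(x) = Σ_j π_j·f_j(x).
Component likelihoods at x = 14.2 mm:
  p_1 = (1/(0.86·√(2π)))·exp(−(14.2−11.81)²/(2·0.86²)) = 0.463886·exp(-3.86161) = 0.00975739
  p_2 = (1/(3.32·√(2π)))·exp(−(14.2−16.65)²/(2·3.32²)) = 0.120163·exp(-0.27229) = 0.0915207
Unnormalised posteriors:
  π_1·p_1 = 0.50 × 0.00975739 = 0.0048787
  π_2·p_2 = 0.50 × 0.0915207 = 0.0457604
Evidence: 0.0048787 + 0.0457604 = 0.0506391
Responsibility of Setting 2: 0.0457604 / 0.0506391 ≈ 0.904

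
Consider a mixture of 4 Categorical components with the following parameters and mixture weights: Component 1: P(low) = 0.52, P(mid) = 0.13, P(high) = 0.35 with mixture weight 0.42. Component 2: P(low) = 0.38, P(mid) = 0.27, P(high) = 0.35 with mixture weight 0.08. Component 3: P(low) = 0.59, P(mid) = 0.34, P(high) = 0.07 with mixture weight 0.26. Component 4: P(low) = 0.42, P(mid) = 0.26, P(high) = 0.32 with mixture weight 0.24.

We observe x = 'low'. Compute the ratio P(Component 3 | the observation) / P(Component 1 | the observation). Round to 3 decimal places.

0.702

Since P(k|x) ∝ P(Z=k) f_k(x), the posterior odds are P(Z=i) f_i(x) / (P(Z=j) f_j(x)).
Categorical probabilities:
  f_1 = P(low | comp) = 0.52
  f_2 = P(low | comp) = 0.38
  f_3 = P(low | comp) = 0.59
  f_4 = P(low | comp) = 0.42
Posterior odds = (P(Z=3)·f_3) / (P(Z=1)·f_1) = (0.26·0.59) / (0.42·0.52) = 0.1534 / 0.2184 ≈ 0.702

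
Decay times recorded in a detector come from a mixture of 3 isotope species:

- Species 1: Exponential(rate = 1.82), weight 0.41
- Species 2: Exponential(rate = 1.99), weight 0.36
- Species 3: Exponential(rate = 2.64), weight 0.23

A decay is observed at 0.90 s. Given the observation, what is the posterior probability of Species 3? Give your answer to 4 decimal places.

0.1758

Posterior ∝ prior × likelihood, so P(k | x) ∝ π_k f_k(x); normalise over all components.
Component likelihoods at x = 0.90 s:
  f_1 = 1.82·e^(−1.82·0.90) = 1.82·e^(−1.6380) = 0.35375
  f_2 = 1.99·e^(−1.99·0.90) = 1.99·e^(−1.7910) = 0.331919
  f_3 = 2.64·e^(−2.64·0.90) = 2.64·e^(−2.3760) = 0.245313
Prior × likelihood for each component:
  π_1·f_1 = 0.41 × 0.35375 = 0.145038
  π_2·f_2 = 0.36 × 0.331919 = 0.119491
  π_3·f_3 = 0.23 × 0.245313 = 0.0564219
Evidence: 0.145038 + 0.119491 + 0.0564219 = 0.32095
P(Species 3 | x) ≈ 0.1758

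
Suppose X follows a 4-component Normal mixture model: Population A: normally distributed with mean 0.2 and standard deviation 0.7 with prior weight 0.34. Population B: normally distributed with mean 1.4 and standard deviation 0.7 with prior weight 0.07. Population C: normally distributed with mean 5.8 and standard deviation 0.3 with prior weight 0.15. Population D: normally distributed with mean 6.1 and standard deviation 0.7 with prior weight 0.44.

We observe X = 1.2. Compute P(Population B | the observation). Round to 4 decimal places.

0.3541

P(component k | x) = π_k·f_k(x) / marginal(x), where marginal(x) = Σ_j π_j·f_j(x).
Evaluate each component's likelihood at the observed value:
  p_A = 0.205426
  p_B = 0.547124
  p_C = 1.17506e-51
  p_D = 1.30496e-11
Weight by the priors:
  π_A·p_A = 0.34 × 0.205426 = 0.0698447
  π_B·p_B = 0.07 × 0.547124 = 0.0382987
  π_C·p_C = 0.15 × 1.17506e-51 = 1.76259e-52
  π_D·p_D = 0.44 × 1.30496e-11 = 5.74182e-12
Sum: 0.0698447 + 0.0382987 + 1.76259e-52 + 5.74182e-12 = 0.108143
P(Population B | data) = 0.0382987 / 0.108143 ≈ 0.3541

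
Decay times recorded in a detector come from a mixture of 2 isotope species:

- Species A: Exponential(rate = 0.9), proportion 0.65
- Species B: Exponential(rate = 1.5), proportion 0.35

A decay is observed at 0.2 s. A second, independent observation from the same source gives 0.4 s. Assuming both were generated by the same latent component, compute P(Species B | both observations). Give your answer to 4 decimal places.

0.5107

Apply Bayes' rule: the posterior for each component is proportional to its prior times its likelihood at x.
Since both observations come from the same component, the likelihood for component k is f_k(x₁)·f_k(x₂).
  L_A = [0.9·e^(−0.9·0.2) = 0.9·e^(−0.1800) = 0.751743] × [0.627909] = 0.472026
  L_B = [1.5·e^(−1.5·0.2) = 1.5·e^(−0.3000) = 1.11123] × [0.823217] = 0.914782
Unnormalised posteriors:
  π_A·L_A = 0.65 × 0.472026 = 0.306817
  π_B·L_B = 0.35 × 0.914782 = 0.320174
Marginal: 0.306817 + 0.320174 = 0.626991
P(Species B | x) = 0.320174 / 0.626991 ≈ 0.5107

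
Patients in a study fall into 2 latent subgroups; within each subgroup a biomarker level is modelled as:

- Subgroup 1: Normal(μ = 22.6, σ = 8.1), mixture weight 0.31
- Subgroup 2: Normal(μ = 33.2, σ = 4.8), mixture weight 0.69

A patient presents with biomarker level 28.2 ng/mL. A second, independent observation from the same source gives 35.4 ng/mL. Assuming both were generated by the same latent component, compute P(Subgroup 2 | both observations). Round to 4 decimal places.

Apply Bayes' rule: the posterior for each component is proportional to its prior times its likelihood at x.
Since both observations come from the same component, the likelihood for component k is f_k(x₁)·f_k(x₂).
  L_1 = [0.0387823] × [0.0141309] = 0.000548028
  L_2 = [0.0483113] × [0.0748261] = 0.00361495
Unnormalised posteriors:
  π_1·L_1 = 0.31 × 0.000548028 = 0.000169889
  π_2·L_2 = 0.69 × 0.00361495 = 0.00249431
Sum: 0.000169889 + 0.00249431 = 0.0026642
P(Subgroup 2 | data) = 0.00249431 / 0.0026642 ≈ 0.9362

0.9362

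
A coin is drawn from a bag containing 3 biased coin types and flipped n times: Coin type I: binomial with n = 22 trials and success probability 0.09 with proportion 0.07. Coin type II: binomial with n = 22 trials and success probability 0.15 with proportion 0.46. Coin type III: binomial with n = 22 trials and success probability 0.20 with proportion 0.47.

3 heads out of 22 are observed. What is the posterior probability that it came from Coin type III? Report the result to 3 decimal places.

By Bayes' theorem, P(k | x) = P(Z=k) f_k(x) / Σ_j P(Z=j) f_j(x).
Component likelihoods at x = 3 heads out of 22:
  L_I = C(22,3)·0.09^3·0.91^19 = 1540·0.000729·0.166643 = 0.187083
  L_II = C(22,3)·0.15^3·0.85^19 = 1540·0.003375·0.0455994 = 0.237003
  L_III = C(22,3)·0.20^3·0.80^19 = 1540·0.008·0.0144115 = 0.17755
Prior × likelihood for each component:
  P(Z=I)·L_I = 0.07 × 0.187083 = 0.0130958
  P(Z=II)·L_II = 0.46 × 0.237003 = 0.109021
  P(Z=III)·L_III = 0.47 × 0.17755 = 0.0834485
Normaliser: 0.0130958 + 0.109021 + 0.0834485 = 0.205566
P(Coin type III | the observation) ≈ 0.406

0.406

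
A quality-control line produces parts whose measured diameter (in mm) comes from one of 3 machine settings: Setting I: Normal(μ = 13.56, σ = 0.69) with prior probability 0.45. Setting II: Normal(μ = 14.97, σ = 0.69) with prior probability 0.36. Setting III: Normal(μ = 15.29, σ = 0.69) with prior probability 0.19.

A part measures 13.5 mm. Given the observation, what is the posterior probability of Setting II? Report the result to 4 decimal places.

0.0756

Apply Bayes' rule: the posterior for each component is proportional to its prior times its likelihood at x.
Component likelihoods at x = 13.5 mm:
  p_I = 0.575995
  p_II = 0.05977
  p_III = 0.0199841
Prior × likelihood for each component:
  π_I·p_I = 0.45 × 0.575995 = 0.259198
  π_II·p_II = 0.36 × 0.05977 = 0.0215172
  π_III·p_III = 0.19 × 0.0199841 = 0.00379698
Sum: 0.259198 + 0.0215172 + 0.00379698 = 0.284512
So the posterior for Setting II is 0.0215172 / 0.284512 ≈ 0.0756.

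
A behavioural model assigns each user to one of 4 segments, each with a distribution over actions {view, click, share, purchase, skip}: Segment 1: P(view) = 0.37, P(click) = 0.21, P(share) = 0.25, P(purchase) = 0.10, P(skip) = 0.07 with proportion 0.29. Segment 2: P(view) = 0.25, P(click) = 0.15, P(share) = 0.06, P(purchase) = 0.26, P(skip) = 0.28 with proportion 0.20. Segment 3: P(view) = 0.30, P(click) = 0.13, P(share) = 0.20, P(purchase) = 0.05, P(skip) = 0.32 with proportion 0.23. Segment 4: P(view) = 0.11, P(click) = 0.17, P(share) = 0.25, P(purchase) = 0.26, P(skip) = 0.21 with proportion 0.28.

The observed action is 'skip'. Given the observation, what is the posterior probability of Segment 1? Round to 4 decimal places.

P(component k | x) = P(Z=k)·f_k(x) / marginal(x), where marginal(x) = Σ_j P(Z=j)·f_j(x).
Categorical probabilities:
  L_1 = 0.07
  L_2 = 0.28
  L_3 = 0.32
  L_4 = 0.21
Unnormalised posteriors:
  P(Z=1)·L_1 = 0.29 × 0.07 = 0.0203
  P(Z=2)·L_2 = 0.20 × 0.28 = 0.056
  P(Z=3)·L_3 = 0.23 × 0.32 = 0.0736
  P(Z=4)·L_4 = 0.28 × 0.21 = 0.0588
Normaliser: 0.0203 + 0.056 + 0.0736 + 0.0588 = 0.2087
P(Segment 1 | x) = 0.0203 / 0.2087 ≈ 0.0973

0.0973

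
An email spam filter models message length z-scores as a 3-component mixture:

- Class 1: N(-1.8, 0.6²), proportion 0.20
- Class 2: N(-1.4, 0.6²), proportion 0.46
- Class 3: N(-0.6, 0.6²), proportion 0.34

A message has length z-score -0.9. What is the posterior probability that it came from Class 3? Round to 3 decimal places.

0.435

The responsibility of component k is π_k f_k(x) divided by Σ_j π_j f_j(x).
Evaluate each component's likelihood at the observed value:
  f_1 = 0.215863
  f_2 = 0.469853
  f_3 = 0.586776
Prior × likelihood for each component:
  π_1·f_1 = 0.20 × 0.215863 = 0.0431725
  π_2·f_2 = 0.46 × 0.469853 = 0.216132
  π_3·f_3 = 0.34 × 0.586776 = 0.199504
Denominator: 0.0431725 + 0.216132 + 0.199504 = 0.458809
Responsibility of Class 3: 0.199504 / 0.458809 ≈ 0.435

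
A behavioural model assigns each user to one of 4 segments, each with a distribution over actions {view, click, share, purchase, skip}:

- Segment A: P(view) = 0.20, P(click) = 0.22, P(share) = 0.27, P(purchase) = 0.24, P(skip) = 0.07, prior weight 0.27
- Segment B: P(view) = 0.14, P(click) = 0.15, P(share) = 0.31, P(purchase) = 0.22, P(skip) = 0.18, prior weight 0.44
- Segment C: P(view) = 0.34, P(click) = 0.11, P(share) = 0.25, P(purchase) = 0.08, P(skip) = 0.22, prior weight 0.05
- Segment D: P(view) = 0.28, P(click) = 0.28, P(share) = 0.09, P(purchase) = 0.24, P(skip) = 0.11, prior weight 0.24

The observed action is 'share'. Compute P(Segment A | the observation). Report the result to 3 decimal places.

0.300

The responsibility of component k is w_k f_k(x) divided by Σ_j w_j f_j(x).
Component likelihoods at x = 'share':
  L_A = P(share | comp) = 0.27
  L_B = P(share | comp) = 0.31
  L_C = P(share | comp) = 0.25
  L_D = P(share | comp) = 0.09
Prior × likelihood for each component:
  w_A·L_A = 0.27 × 0.27 = 0.0729
  w_B·L_B = 0.44 × 0.31 = 0.1364
  w_C·L_C = 0.05 × 0.25 = 0.0125
  w_D·L_D = 0.24 × 0.09 = 0.0216
Marginal: 0.0729 + 0.1364 + 0.0125 + 0.0216 = 0.2434
So the posterior for Segment A is 0.0729 / 0.2434 ≈ 0.300.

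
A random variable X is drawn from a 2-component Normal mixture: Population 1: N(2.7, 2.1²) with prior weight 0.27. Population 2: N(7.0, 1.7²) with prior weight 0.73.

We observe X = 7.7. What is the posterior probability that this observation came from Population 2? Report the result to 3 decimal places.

0.981

The responsibility of component k is w_k f_k(x) divided by Σ_j w_j f_j(x).
Component likelihoods at x = 7.7:
  L_1 = 0.0111609
  L_2 = 0.215598
Prior × likelihood for each component:
  w_1·L_1 = 0.27 × 0.0111609 = 0.00301343
  w_2·L_2 = 0.73 × 0.215598 = 0.157386
Sum: 0.00301343 + 0.157386 = 0.1604
So the posterior for Population 2 is 0.157386 / 0.1604 ≈ 0.981.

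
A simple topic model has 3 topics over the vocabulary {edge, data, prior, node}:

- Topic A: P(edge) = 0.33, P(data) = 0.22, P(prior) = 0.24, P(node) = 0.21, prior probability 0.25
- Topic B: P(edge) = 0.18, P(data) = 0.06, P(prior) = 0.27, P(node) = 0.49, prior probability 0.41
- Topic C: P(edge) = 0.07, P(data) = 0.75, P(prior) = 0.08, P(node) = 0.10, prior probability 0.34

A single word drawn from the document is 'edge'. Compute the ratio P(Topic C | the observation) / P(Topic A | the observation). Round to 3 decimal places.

Posterior odds = (P(Z=i) f_i(x)) / (P(Z=j) f_j(x)); the normalising sum cancels.
Component likelihoods at x = 'edge':
  L_A = P(edge | comp) = 0.33
  L_B = P(edge | comp) = 0.18
  L_C = P(edge | comp) = 0.07
Odds = (0.34/0.25) × (0.07/0.33) = 1.36 × 0.212121 ≈ 0.288

0.288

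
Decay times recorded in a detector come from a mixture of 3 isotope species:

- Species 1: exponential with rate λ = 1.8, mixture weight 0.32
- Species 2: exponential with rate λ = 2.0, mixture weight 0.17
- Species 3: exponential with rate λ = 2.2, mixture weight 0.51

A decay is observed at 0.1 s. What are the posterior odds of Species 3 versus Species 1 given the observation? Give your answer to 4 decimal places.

Posterior odds = (π_i f_i(x)) / (π_j f_j(x)); the normalising sum cancels.
Evaluate each component's likelihood at the observed value:
  L_1 = 1.8·e^(−1.8·0.1) = 1.8·e^(−0.1800) = 1.50349
  L_2 = 2.0·e^(−2.0·0.1) = 2.0·e^(−0.2000) = 1.63746
  L_3 = 2.2·e^(−2.2·0.1) = 2.2·e^(−0.2200) = 1.76554
Posterior odds = (π_3·L_3) / (π_1·L_1) = (0.51·1.76554) / (0.32·1.50349) = 0.900426 / 0.481116 ≈ 1.8715

1.8715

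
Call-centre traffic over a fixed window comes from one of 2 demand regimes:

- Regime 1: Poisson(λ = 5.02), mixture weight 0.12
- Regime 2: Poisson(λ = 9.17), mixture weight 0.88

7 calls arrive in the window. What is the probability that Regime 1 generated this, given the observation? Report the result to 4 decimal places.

Apply Bayes' rule: the posterior for each component is proportional to its prior times its likelihood at x.
Evaluate each component's likelihood at the observed value:
  f_1 = e^(−5.02)·5.02^7/7! = 0.105278
  f_2 = e^(−9.17)·9.17^7/7! = 0.112635
Prior × likelihood for each component:
  P(Z=1)·f_1 = 0.12 × 0.105278 = 0.0126333
  P(Z=2)·f_2 = 0.88 × 0.112635 = 0.099119
Normaliser: 0.0126333 + 0.099119 = 0.111752
So the posterior for Regime 1 is 0.0126333 / 0.111752 ≈ 0.1130.

0.1130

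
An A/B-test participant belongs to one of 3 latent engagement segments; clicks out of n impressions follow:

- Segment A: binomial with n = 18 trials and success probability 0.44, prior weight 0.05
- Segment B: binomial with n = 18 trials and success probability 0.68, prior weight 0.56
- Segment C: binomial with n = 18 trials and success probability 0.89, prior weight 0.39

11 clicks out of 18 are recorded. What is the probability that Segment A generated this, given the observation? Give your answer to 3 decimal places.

0.036

By Bayes' theorem, P(k | x) = w_k f_k(x) / Σ_j w_j f_j(x).
Evaluate each component's likelihood at the observed value:
  f_A = C(18,11)·0.44^11·0.56^7 = 31824·0.000119668·0.0172709 = 0.0657734
  f_B = C(18,11)·0.68^11·0.32^7 = 31824·0.0143747·0.000343597 = 0.157182
  f_C = C(18,11)·0.89^11·0.11^7 = 31824·0.277517·1.94872e-07 = 0.00172105
Weight by the priors:
  w_A·f_A = 0.05 × 0.0657734 = 0.00328867
  w_B·f_B = 0.56 × 0.157182 = 0.0880219
  w_C·f_C = 0.39 × 0.00172105 = 0.00067121
Evidence: 0.00328867 + 0.0880219 + 0.00067121 = 0.0919818
P(Segment A | 11 clicks out of 18) ≈ 0.036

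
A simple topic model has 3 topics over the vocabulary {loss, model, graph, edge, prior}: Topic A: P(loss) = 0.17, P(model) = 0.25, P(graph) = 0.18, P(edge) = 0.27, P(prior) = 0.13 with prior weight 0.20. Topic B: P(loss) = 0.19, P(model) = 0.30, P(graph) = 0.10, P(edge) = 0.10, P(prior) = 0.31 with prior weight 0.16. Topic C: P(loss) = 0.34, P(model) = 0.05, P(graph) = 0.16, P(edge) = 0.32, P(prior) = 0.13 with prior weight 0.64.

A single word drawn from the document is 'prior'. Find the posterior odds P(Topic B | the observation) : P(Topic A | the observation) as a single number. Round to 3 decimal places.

1.908

Posterior odds = (w_i f_i(x)) / (w_j f_j(x)); the normalising sum cancels.
Categorical probabilities:
  f_A = P(prior | comp) = 0.13
  f_B = P(prior | comp) = 0.31
  f_C = P(prior | comp) = 0.13
Odds = (0.16/0.20) × (0.31/0.13) = 0.8 × 2.38462 ≈ 1.908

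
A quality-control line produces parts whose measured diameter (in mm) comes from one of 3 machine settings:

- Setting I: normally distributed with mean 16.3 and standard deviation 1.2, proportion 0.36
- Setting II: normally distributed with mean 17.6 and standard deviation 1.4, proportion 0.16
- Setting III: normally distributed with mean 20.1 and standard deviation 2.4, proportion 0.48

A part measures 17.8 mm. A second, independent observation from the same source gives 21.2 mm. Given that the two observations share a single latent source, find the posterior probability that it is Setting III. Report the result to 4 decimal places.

0.9407

Posterior ∝ prior × likelihood, so P(k | x) ∝ π_k f_k(x); normalise over all components.
Since both observations come from the same component, the likelihood for component k is f_k(x₁)·f_k(x₂).
  f_I = [(1/(1.2·√(2π)))·exp(−(17.8−16.3)²/(2·1.2²)) = 0.332452·exp(-0.78125) = 0.152208] × [7.96343e-05] = 1.21209e-05
  f_II = [(1/(1.4·√(2π)))·exp(−(17.8−17.6)²/(2·1.4²)) = 0.284959·exp(-0.01020) = 0.282066] × [0.010446] = 0.00294647
  f_III = [(1/(2.4·√(2π)))·exp(−(17.8−20.1)²/(2·2.4²)) = 0.166226·exp(-0.45920) = 0.10502] × [0.149652] = 0.0157164
Unnormalised posteriors:
  π_I·f_I = 0.36 × 1.21209e-05 = 4.36354e-06
  π_II·f_II = 0.16 × 0.00294647 = 0.000471435
  π_III·f_III = 0.48 × 0.0157164 = 0.00754387
Marginal: 4.36354e-06 + 0.000471435 + 0.00754387 = 0.00801967
P(Setting III | data) = 0.00754387 / 0.00801967 ≈ 0.9407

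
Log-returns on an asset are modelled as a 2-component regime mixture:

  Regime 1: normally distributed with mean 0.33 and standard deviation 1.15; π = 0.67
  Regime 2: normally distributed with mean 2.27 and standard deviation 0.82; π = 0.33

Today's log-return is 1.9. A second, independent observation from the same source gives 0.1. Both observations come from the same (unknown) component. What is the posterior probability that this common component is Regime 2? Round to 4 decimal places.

0.0640

P(component k | x) = π_k·f_k(x) / marginal(x), where marginal(x) = Σ_j π_j·f_j(x).
Since both observations come from the same component, the likelihood for component k is f_k(x₁)·f_k(x₂).
  p_1 = [0.136612] × [0.340037] = 0.0464532
  p_2 = [0.439425] × [0.0146686] = 0.00644574
Weight by the priors:
  π_1·p_1 = 0.67 × 0.0464532 = 0.0311236
  π_2·p_2 = 0.33 × 0.00644574 = 0.00212709
Sum: 0.0311236 + 0.00212709 = 0.0332507
So the posterior for Regime 2 is 0.00212709 / 0.0332507 ≈ 0.0640.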